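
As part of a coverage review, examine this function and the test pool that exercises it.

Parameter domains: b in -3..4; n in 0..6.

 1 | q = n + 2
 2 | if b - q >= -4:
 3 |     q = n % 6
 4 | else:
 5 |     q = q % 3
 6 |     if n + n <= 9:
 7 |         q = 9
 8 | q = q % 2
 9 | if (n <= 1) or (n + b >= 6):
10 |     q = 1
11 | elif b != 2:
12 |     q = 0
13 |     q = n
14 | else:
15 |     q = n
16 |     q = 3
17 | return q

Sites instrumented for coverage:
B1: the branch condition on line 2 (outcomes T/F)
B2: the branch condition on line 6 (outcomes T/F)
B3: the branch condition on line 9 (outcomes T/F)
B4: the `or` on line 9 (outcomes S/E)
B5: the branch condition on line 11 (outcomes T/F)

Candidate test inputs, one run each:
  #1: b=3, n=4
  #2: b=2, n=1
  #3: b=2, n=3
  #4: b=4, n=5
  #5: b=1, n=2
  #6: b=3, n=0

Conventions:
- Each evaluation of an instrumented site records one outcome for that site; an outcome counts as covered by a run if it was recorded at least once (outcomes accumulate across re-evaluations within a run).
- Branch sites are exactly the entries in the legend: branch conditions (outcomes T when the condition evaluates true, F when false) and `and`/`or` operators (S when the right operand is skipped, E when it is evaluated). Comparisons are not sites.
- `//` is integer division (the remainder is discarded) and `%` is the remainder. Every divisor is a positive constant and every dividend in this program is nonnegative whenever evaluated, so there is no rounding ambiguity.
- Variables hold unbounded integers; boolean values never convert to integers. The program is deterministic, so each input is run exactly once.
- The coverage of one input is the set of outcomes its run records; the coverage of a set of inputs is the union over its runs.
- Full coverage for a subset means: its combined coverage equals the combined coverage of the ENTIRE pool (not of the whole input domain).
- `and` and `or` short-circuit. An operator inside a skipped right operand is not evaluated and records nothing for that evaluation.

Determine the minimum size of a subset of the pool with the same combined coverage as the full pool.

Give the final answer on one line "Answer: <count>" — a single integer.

input #1 (b=3, n=4): covers B1=T, B3=T, B4=E
input #2 (b=2, n=1): covers B1=T, B3=T, B4=S
input #3 (b=2, n=3): covers B1=T, B3=F, B4=E, B5=F
input #4 (b=4, n=5): covers B1=T, B3=T, B4=E
input #5 (b=1, n=2): covers B1=T, B3=F, B4=E, B5=T
input #6 (b=3, n=0): covers B1=T, B3=T, B4=S
union over all inputs: B1=T, B3=T, B3=F, B4=S, B4=E, B5=T, B5=F (7 outcomes)
checked all size-1 subsets: none covers 7 outcomes (max 4/7)
checked all size-2 subsets: none covers 7 outcomes (max 6/7)
the canonical winner is {2, 3, 5}: size 3, full 7-outcome coverage, earliest index list among size-3 covers

Answer: 3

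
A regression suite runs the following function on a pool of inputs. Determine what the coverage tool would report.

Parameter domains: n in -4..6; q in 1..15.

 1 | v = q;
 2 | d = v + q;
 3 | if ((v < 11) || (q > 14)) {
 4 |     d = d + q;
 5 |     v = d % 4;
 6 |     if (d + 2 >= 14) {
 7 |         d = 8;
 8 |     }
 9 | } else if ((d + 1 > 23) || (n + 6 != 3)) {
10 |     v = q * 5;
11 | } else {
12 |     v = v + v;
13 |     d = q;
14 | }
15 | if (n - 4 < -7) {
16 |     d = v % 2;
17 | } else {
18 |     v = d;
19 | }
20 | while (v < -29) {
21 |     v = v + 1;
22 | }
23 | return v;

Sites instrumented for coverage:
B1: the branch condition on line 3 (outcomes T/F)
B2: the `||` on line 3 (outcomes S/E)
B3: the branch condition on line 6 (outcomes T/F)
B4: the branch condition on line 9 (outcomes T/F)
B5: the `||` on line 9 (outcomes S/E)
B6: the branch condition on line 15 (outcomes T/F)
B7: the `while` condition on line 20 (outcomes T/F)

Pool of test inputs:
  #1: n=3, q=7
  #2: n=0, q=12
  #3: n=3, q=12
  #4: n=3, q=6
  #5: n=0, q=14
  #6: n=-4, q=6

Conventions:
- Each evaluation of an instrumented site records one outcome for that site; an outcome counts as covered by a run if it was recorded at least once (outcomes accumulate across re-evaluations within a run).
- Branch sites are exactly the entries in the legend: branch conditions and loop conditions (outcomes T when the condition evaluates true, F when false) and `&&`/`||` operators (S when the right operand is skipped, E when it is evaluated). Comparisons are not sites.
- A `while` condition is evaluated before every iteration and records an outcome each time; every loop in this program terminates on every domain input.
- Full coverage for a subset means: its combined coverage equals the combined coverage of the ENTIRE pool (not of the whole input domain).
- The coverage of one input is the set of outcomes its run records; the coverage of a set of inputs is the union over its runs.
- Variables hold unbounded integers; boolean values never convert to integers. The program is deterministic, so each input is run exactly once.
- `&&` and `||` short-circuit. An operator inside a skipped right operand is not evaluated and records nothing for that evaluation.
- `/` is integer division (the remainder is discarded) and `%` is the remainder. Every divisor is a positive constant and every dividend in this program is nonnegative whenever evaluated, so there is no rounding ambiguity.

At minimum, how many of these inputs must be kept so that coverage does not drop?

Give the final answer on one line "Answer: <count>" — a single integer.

input #1 (n=3, q=7): events B2->S, B1->T, B3->T, B6->F, B7->F; covers B1=T, B2=S, B3=T, B6=F, B7=F
input #2 (n=0, q=12): events B2->E, B1->F, B5->S, B4->T, B6->F, B7->F; covers B1=F, B2=E, B4=T, B5=S, B6=F, B7=F
input #3 (n=3, q=12): events B2->E, B1->F, B5->S, B4->T, B6->F, B7->F; covers B1=F, B2=E, B4=T, B5=S, B6=F, B7=F
input #4 (n=3, q=6): events B2->S, B1->T, B3->T, B6->F, B7->F; covers B1=T, B2=S, B3=T, B6=F, B7=F
input #5 (n=0, q=14): events B2->E, B1->F, B5->S, B4->T, B6->F, B7->F; covers B1=F, B2=E, B4=T, B5=S, B6=F, B7=F
input #6 (n=-4, q=6): events B2->S, B1->T, B3->T, B6->T, B7->F; covers B1=T, B2=S, B3=T, B6=T, B7=F
union over all inputs: B1=T, B1=F, B2=S, B2=E, B3=T, B4=T, B5=S, B6=T, B6=F, B7=F (10 outcomes)
no size-1 subset reaches all 10 outcomes (best union: 6/10)
inputs {2, 6} (size 2) cover everything; no size-2 subset with a lexicographically smaller index list covers all 10

Answer: 2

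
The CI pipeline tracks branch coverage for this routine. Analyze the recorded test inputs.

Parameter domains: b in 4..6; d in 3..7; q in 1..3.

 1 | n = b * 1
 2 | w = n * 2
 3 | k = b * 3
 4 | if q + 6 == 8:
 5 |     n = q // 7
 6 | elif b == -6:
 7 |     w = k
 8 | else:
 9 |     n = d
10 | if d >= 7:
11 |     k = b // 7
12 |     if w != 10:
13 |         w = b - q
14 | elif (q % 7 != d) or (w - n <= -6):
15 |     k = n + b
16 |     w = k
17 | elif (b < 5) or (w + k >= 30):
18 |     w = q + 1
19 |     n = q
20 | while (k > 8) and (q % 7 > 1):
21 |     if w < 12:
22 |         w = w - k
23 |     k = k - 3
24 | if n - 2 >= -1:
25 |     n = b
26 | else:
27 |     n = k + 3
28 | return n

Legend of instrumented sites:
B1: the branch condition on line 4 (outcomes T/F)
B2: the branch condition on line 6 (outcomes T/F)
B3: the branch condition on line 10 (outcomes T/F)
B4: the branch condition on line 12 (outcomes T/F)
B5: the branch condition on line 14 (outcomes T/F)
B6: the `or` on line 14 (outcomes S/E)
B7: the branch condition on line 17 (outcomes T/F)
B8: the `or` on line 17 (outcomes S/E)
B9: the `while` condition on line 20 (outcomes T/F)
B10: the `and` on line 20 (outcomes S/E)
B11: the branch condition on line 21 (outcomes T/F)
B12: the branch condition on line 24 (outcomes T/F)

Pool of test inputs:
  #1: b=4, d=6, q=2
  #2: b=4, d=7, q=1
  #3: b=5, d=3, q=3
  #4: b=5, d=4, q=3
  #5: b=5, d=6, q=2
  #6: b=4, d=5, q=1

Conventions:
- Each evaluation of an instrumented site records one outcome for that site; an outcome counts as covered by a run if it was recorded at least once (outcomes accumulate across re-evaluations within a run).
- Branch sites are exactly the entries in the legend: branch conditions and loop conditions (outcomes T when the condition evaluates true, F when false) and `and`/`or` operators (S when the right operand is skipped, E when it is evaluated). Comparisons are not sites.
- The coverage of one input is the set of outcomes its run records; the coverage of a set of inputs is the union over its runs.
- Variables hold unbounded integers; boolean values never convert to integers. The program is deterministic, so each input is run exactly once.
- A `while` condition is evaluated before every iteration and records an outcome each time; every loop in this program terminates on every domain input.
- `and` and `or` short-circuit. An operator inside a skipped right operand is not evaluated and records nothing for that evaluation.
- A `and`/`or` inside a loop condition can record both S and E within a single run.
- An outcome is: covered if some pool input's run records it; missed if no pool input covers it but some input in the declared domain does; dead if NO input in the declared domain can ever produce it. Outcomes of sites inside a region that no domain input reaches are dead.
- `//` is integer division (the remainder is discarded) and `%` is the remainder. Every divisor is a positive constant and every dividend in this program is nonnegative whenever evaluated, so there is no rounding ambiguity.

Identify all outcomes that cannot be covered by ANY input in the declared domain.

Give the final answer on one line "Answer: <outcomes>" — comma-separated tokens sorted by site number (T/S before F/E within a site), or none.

running all 45 domain inputs and tallying outcomes:
  B2=T: zero occurrences over every domain input -> dead
  reachable outcomes have witnesses, e.g. B1=T (e.g. b=4, d=3, q=2), B1=F (e.g. b=4, d=3, q=1), B2=F (e.g. b=4, d=3, q=1), B3=T (e.g. b=4, d=7, q=1)

Answer: B2=T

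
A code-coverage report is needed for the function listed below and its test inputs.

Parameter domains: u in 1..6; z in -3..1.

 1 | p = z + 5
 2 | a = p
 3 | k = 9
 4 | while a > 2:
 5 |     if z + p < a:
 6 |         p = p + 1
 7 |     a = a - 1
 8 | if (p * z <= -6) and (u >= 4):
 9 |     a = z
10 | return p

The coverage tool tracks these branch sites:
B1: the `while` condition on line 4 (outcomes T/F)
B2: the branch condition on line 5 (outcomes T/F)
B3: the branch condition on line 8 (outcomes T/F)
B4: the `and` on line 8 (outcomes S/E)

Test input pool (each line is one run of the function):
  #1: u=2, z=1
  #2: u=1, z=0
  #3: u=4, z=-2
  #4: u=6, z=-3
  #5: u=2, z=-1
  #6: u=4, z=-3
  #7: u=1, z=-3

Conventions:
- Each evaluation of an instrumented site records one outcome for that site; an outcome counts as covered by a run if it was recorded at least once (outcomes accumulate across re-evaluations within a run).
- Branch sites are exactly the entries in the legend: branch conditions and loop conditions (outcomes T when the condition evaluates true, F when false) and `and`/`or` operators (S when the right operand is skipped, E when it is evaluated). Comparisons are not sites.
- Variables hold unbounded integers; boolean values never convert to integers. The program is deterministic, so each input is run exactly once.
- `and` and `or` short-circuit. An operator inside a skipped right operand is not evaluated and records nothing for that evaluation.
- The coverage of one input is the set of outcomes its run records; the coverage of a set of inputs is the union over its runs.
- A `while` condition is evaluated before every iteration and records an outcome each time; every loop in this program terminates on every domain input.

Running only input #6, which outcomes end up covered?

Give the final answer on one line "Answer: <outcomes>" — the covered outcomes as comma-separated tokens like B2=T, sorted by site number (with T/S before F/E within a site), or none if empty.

Tracing the run of input #6 (u=4, z=-3):
  B1->F, B4->E, B3->T
distinct outcomes covered: B1=F, B3=T, B4=E

Answer: B1=F, B3=T, B4=E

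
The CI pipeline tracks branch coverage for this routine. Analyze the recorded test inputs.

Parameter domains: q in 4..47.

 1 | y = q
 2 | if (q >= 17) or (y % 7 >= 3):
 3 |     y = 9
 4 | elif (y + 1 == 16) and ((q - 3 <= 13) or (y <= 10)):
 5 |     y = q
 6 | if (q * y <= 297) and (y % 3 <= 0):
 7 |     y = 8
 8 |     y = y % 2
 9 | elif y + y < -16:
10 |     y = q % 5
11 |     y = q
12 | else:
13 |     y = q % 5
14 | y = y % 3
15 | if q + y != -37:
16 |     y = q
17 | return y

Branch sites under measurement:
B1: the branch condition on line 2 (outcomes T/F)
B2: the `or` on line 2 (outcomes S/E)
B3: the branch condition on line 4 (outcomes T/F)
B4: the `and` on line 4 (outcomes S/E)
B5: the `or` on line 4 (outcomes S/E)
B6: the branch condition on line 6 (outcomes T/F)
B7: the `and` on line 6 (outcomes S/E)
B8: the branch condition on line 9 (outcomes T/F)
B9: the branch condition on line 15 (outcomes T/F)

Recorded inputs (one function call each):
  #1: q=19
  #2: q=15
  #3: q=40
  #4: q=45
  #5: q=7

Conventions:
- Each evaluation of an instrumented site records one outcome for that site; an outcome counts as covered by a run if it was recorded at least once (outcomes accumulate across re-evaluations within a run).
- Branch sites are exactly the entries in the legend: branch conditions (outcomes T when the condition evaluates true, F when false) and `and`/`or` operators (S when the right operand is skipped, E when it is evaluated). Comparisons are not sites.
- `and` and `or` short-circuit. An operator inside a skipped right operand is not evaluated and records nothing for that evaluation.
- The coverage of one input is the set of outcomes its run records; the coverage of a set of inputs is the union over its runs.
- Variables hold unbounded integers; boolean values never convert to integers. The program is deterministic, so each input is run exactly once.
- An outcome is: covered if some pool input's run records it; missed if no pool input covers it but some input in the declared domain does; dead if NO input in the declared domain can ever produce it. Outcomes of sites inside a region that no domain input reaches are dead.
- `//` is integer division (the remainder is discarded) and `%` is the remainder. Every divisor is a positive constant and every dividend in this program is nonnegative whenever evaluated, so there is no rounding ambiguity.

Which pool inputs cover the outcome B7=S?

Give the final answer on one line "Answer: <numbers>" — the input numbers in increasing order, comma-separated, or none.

input #1 (q=19): never hits B7=S
input #2 (q=15): never hits B7=S
input #3 (q=40): hits B7=S
input #4 (q=45): hits B7=S
input #5 (q=7): never hits B7=S

Answer: 3, 4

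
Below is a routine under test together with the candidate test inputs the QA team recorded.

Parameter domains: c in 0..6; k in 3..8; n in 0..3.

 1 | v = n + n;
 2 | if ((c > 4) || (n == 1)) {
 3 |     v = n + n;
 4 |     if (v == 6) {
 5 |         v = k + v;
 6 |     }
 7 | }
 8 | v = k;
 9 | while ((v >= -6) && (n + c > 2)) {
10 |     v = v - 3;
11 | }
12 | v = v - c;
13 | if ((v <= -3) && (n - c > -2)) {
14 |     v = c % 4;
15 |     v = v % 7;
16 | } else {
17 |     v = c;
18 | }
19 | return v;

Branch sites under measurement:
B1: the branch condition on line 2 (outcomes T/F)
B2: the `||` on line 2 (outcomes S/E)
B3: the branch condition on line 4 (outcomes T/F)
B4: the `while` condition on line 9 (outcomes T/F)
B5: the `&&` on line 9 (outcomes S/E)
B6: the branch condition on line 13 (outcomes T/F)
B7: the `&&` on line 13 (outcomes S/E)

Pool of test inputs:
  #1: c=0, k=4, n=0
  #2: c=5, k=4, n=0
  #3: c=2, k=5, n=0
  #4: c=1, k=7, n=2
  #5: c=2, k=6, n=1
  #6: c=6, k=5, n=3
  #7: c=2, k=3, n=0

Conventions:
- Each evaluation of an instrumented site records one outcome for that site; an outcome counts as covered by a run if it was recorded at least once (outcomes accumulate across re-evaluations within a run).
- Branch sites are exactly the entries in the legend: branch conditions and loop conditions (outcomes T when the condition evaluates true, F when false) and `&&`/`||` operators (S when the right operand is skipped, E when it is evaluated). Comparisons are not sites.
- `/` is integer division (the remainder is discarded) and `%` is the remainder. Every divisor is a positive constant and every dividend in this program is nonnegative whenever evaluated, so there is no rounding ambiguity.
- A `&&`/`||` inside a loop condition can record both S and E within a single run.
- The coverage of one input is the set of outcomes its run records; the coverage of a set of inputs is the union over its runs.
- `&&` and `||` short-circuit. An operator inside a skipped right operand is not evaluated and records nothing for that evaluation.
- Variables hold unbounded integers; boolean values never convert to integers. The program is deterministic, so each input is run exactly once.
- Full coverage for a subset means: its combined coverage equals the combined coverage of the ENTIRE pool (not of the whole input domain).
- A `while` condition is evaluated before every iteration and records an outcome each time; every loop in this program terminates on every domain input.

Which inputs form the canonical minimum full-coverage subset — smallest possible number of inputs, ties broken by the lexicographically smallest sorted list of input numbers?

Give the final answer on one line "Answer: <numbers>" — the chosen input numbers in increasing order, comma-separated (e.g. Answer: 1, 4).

test 1 (c=0, k=4, n=0) fires B2->E, B1->F, B5->E, B4->F, B7->S, B6->F; hits B1=F, B2=E, B4=F, B5=E, B6=F, B7=S
test 2 (c=5, k=4, n=0) fires B2->S, B1->T, B3->F, B5->E, B4->T, B5->E, B4->T, B5->E, B4->T, B5->E, B4->T, B5->S, B4->F, B7->E, ...; hits B1=T, B2=S, B3=F, B4=T, B4=F, B5=S, B5=E, B6=F, B7=E
test 3 (c=2, k=5, n=0) fires B2->E, B1->F, B5->E, B4->F, B7->S, B6->F; hits B1=F, B2=E, B4=F, B5=E, B6=F, B7=S
test 4 (c=1, k=7, n=2) fires B2->E, B1->F, B5->E, B4->T, B5->E, B4->T, B5->E, B4->T, B5->E, B4->T, B5->E, B4->T, B5->S, B4->F, ...; hits B1=F, B2=E, B4=T, B4=F, B5=S, B5=E, B6=T, B7=E
test 5 (c=2, k=6, n=1) fires B2->E, B1->T, B3->F, B5->E, B4->T, B5->E, B4->T, B5->E, B4->T, B5->E, B4->T, B5->E, B4->T, B5->S, ...; hits B1=T, B2=E, B3=F, B4=T, B4=F, B5=S, B5=E, B6=T, B7=E
test 6 (c=6, k=5, n=3) fires B2->S, B1->T, B3->T, B5->E, B4->T, B5->E, B4->T, B5->E, B4->T, B5->E, B4->T, B5->S, B4->F, B7->E, ...; hits B1=T, B2=S, B3=T, B4=T, B4=F, B5=S, B5=E, B6=F, B7=E
test 7 (c=2, k=3, n=0) fires B2->E, B1->F, B5->E, B4->F, B7->S, B6->F; hits B1=F, B2=E, B4=F, B5=E, B6=F, B7=S
together the pool reaches 14 outcomes: B1=T, B1=F, B2=S, B2=E, B3=T, B3=F, B4=T, B4=F, B5=S, B5=E, B6=T, B6=F, B7=S, B7=E
size 1 is not enough: best union over all size-1 subsets is 9/14
size 2 is not enough: best union over all size-2 subsets is 12/14
at size 3, {1, 5, 6} reaches all 14 outcomes; every lexicographically earlier size-3 subset fails

Answer: 1, 5, 6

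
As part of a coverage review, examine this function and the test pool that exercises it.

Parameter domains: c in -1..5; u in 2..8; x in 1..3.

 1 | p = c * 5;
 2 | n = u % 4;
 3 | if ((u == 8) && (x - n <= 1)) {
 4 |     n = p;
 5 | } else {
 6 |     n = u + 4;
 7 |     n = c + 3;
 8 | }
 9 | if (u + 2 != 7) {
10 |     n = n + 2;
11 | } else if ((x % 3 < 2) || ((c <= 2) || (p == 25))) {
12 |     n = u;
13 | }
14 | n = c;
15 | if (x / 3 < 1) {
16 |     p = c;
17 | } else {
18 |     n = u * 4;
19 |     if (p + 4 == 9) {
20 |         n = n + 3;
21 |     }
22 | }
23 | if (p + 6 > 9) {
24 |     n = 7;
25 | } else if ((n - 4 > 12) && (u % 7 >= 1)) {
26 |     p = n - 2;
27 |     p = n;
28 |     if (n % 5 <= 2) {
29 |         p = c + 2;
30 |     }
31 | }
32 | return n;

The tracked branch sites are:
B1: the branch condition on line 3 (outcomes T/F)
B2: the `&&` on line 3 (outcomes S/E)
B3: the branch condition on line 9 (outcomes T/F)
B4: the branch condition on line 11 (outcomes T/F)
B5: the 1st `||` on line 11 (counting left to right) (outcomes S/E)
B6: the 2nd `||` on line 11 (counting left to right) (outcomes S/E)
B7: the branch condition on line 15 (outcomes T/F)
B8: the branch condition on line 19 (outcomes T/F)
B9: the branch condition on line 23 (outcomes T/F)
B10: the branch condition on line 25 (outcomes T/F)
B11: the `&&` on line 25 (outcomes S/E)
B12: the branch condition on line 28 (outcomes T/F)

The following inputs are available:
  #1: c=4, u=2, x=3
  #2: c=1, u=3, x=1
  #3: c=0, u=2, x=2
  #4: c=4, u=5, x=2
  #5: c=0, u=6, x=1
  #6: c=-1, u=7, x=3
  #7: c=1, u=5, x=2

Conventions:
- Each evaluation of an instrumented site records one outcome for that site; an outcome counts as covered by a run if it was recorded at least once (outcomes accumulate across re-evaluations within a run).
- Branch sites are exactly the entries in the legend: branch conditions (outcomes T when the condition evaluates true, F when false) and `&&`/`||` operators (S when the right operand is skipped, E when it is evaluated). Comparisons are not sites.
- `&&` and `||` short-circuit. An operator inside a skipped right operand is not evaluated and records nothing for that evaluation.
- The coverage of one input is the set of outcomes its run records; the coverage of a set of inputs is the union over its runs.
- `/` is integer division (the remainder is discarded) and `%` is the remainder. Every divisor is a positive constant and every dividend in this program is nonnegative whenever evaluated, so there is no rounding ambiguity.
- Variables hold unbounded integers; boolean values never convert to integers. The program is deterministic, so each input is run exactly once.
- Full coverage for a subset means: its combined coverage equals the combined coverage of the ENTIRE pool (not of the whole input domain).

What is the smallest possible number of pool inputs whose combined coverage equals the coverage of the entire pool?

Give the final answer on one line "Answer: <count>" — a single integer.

#1 (c=4, u=2, x=3) -> B2->S, B1->F, B3->T, B7->F, B8->F, B9->T; covered: B1=F, B2=S, B3=T, B7=F, B8=F, B9=T
#2 (c=1, u=3, x=1) -> B2->S, B1->F, B3->T, B7->T, B9->F, B11->S, B10->F; covered: B1=F, B2=S, B3=T, B7=T, B9=F, B10=F, B11=S
#3 (c=0, u=2, x=2) -> B2->S, B1->F, B3->T, B7->T, B9->F, B11->S, B10->F; covered: B1=F, B2=S, B3=T, B7=T, B9=F, B10=F, B11=S
#4 (c=4, u=5, x=2) -> B2->S, B1->F, B3->F, B5->E, B6->E, B4->F, B7->T, B9->T; covered: B1=F, B2=S, B3=F, B4=F, B5=E, B6=E, B7=T, B9=T
#5 (c=0, u=6, x=1) -> B2->S, B1->F, B3->T, B7->T, B9->F, B11->S, B10->F; covered: B1=F, B2=S, B3=T, B7=T, B9=F, B10=F, B11=S
#6 (c=-1, u=7, x=3) -> B2->S, B1->F, B3->T, B7->F, B8->F, B9->F, B11->E, B10->F; covered: B1=F, B2=S, B3=T, B7=F, B8=F, B9=F, B10=F, B11=E
#7 (c=1, u=5, x=2) -> B2->S, B1->F, B3->F, B5->E, B6->S, B4->T, B7->T, B9->F, B11->S, B10->F; covered: B1=F, B2=S, B3=F, B4=T, B5=E, B6=S, B7=T, B9=F, B10=F, B11=S
union over all inputs: B1=F, B2=S, B3=T, B3=F, B4=T, B4=F, B5=E, B6=S, B6=E, B7=T, B7=F, B8=F, B9=T, B9=F, B10=F, B11=S, B11=E (17 outcomes)
size 1 is not enough: best union over all size-1 subsets is 10/17
size 2 is not enough: best union over all size-2 subsets is 14/17
inputs {4, 6, 7} (size 3) cover everything; no size-3 subset with a lexicographically smaller index list covers all 17

Answer: 3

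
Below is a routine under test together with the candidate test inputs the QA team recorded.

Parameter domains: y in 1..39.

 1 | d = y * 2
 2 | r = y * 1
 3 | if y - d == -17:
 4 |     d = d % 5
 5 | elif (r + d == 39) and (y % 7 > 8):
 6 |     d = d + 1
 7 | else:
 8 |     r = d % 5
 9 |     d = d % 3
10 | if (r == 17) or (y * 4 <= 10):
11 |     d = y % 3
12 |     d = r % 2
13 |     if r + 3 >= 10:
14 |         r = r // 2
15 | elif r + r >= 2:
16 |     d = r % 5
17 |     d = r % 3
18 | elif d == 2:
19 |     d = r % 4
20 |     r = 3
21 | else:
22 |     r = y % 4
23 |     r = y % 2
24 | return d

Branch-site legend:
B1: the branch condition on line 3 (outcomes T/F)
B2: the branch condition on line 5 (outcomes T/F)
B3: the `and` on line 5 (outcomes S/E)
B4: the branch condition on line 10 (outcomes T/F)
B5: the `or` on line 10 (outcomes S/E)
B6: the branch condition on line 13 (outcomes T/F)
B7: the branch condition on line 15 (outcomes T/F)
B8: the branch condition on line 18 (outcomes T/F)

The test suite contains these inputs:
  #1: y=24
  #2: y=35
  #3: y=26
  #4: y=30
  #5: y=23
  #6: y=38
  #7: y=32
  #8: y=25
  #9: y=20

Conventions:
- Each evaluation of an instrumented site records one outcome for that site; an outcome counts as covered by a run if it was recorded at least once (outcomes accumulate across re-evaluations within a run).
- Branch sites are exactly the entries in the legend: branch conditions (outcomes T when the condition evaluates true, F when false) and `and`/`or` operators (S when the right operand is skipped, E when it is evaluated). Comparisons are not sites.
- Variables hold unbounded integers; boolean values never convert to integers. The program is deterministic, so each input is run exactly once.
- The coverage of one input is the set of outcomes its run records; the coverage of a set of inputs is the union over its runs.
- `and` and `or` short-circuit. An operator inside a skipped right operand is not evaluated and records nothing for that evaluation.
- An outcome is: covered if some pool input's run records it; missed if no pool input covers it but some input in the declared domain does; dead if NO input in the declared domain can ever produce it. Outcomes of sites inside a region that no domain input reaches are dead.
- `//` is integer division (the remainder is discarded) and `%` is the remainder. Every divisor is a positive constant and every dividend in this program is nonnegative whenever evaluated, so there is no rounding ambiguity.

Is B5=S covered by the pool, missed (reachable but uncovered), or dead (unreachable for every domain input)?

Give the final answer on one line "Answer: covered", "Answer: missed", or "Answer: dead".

no pool input records B5=S
but domain input (y=17) does record it -> reachable, so missed

Answer: missed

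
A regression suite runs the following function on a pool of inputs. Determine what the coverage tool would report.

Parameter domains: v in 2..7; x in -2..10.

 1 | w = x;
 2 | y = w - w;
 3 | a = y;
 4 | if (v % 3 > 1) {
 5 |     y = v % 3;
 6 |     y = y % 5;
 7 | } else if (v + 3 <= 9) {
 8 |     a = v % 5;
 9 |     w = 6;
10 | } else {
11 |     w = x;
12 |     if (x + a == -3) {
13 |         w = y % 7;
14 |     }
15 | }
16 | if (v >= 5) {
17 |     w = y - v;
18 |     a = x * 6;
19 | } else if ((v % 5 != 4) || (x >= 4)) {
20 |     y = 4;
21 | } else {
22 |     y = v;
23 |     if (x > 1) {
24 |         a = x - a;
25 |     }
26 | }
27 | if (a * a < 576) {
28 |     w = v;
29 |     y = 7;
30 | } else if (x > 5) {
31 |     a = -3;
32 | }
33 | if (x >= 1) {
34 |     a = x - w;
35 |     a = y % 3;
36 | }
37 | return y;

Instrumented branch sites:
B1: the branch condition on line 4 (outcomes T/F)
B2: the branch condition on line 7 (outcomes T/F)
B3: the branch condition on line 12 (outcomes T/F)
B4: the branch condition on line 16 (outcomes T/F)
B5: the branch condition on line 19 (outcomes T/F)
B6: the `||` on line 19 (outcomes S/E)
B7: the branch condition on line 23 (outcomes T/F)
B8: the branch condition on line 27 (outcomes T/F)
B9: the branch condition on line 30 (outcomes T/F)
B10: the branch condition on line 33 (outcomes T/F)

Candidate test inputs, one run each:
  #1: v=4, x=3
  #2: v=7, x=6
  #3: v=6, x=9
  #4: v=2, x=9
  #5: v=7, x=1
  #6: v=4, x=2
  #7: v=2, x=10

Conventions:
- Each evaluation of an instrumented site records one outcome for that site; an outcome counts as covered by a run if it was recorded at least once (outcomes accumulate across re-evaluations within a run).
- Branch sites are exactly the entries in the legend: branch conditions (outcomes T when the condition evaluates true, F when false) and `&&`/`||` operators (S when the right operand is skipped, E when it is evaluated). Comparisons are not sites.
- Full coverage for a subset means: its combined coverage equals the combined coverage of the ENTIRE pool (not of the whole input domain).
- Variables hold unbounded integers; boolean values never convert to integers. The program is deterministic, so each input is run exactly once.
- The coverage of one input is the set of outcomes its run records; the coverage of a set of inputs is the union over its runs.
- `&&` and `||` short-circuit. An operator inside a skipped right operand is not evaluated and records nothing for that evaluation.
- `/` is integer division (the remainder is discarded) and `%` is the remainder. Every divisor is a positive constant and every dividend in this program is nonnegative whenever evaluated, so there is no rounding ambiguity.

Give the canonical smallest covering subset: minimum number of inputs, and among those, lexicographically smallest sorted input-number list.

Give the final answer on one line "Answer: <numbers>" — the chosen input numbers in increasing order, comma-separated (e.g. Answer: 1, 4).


#1 (v=4, x=3) -> covered: B1=F, B2=T, B4=F, B5=F, B6=E, B7=T, B8=T, B10=T
#2 (v=7, x=6) -> covered: B1=F, B2=F, B3=F, B4=T, B8=F, B9=T, B10=T
#3 (v=6, x=9) -> covered: B1=F, B2=T, B4=T, B8=F, B9=T, B10=T
#4 (v=2, x=9) -> covered: B1=T, B4=F, B5=T, B6=S, B8=T, B10=T
#5 (v=7, x=1) -> covered: B1=F, B2=F, B3=F, B4=T, B8=T, B10=T
#6 (v=4, x=2) -> covered: B1=F, B2=T, B4=F, B5=F, B6=E, B7=T, B8=T, B10=T
#7 (v=2, x=10) -> covered: B1=T, B4=F, B5=T, B6=S, B8=T, B10=T
pool-wide coverage (16 outcomes): B1=T, B1=F, B2=T, B2=F, B3=F, B4=T, B4=F, B5=T, B5=F, B6=S, B6=E, B7=T, B8=T, B8=F, B9=T, B10=T
size 1 is not enough: best union over all size-1 subsets is 8/16
size 2 is not enough: best union over all size-2 subsets is 13/16
size 3: inputs {1, 2, 4} cover all 16 outcomes, and no lexicographically smaller subset of this size does
Answer: 1, 2, 4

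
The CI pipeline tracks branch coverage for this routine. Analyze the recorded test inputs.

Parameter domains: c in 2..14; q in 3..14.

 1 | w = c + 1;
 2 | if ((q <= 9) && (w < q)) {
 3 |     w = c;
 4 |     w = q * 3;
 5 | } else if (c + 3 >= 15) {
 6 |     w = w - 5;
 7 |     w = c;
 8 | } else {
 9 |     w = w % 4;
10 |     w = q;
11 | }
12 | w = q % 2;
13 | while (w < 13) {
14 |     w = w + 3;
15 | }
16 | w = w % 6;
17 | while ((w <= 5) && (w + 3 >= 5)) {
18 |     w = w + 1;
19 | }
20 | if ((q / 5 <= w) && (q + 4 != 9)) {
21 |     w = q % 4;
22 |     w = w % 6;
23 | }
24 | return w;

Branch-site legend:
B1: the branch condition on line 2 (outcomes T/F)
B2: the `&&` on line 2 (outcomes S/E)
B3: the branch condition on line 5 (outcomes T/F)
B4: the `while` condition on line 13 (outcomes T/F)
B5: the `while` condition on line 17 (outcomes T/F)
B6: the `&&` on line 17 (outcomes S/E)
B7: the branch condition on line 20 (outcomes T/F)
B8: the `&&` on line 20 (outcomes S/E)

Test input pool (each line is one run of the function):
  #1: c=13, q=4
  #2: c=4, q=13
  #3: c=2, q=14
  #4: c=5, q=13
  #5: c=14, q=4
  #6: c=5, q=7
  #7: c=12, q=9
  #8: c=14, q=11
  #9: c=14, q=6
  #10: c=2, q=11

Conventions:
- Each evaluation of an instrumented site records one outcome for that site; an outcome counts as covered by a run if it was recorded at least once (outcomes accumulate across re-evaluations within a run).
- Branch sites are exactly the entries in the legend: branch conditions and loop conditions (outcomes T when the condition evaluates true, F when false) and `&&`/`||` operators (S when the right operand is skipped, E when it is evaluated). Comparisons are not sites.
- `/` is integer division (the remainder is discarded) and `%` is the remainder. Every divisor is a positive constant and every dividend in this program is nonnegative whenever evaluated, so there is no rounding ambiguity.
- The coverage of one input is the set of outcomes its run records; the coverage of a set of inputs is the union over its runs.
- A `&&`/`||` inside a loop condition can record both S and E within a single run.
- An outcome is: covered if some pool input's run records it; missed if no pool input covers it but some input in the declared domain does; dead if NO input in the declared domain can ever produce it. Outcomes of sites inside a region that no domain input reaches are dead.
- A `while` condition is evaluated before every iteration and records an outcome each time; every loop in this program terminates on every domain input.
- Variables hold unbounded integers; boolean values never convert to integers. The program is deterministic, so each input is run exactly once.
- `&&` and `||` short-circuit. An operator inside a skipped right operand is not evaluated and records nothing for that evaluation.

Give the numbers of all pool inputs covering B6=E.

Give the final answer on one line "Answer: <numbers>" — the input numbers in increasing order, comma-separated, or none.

input #1 (c=13, q=4): produces B6=E
input #2 (c=4, q=13): produces B6=E
input #3 (c=2, q=14): produces B6=E
input #4 (c=5, q=13): produces B6=E
input #5 (c=14, q=4): produces B6=E
input #6 (c=5, q=7): produces B6=E
input #7 (c=12, q=9): produces B6=E
input #8 (c=14, q=11): produces B6=E
input #9 (c=14, q=6): produces B6=E
input #10 (c=2, q=11): produces B6=E

Answer: 1, 2, 3, 4, 5, 6, 7, 8, 9, 10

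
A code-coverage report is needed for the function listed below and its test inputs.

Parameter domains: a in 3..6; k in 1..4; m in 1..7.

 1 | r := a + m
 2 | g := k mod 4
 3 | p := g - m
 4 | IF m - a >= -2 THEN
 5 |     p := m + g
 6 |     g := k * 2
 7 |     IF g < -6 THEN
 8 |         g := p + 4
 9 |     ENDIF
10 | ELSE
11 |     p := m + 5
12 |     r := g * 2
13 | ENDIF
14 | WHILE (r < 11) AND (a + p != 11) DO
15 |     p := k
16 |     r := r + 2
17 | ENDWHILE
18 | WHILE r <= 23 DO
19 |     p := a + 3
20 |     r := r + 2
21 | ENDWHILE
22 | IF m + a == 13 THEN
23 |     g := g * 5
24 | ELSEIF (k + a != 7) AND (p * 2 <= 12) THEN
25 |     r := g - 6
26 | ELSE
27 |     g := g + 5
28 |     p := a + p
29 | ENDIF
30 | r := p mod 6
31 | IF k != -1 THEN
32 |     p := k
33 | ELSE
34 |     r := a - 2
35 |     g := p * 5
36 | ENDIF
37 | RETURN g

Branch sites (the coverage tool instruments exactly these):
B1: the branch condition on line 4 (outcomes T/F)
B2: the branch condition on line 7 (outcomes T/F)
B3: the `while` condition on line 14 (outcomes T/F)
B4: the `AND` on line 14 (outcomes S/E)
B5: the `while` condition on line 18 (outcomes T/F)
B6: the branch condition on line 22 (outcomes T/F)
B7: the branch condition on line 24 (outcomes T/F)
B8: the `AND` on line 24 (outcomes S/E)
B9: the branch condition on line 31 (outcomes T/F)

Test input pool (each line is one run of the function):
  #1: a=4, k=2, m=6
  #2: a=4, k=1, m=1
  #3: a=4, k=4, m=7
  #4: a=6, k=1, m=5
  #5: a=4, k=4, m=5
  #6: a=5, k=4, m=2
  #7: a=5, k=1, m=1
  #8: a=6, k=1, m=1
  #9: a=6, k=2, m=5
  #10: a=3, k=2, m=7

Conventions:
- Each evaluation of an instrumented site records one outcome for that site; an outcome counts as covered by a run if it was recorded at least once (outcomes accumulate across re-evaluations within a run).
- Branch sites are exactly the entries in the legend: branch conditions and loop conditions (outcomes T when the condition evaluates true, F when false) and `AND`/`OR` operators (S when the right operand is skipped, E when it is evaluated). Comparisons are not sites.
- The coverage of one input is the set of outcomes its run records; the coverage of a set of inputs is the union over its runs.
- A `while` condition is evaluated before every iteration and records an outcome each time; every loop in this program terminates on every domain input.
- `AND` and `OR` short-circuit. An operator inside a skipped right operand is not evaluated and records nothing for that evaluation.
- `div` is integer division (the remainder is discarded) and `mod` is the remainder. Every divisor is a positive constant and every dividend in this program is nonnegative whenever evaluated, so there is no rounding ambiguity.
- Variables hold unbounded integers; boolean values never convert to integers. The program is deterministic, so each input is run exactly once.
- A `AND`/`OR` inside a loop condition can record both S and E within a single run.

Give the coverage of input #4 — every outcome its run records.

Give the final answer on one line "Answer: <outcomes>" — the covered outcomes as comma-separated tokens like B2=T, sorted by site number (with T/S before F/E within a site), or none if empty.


Simulating input #4 (a=6, k=1, m=5) step by step:
  B1->T, B2->F, B4->S, B3->F, B5->T, B5->T, B5->T, B5->T, B5->T, B5->T
  B5->T, B5->F, B6->F, B8->S, B7->F, B9->T
distinct outcomes covered: B1=T, B2=F, B3=F, B4=S, B5=T, B5=F, B6=F, B7=F, B8=S, B9=T
Answer: B1=T, B2=F, B3=F, B4=S, B5=T, B5=F, B6=F, B7=F, B8=S, B9=T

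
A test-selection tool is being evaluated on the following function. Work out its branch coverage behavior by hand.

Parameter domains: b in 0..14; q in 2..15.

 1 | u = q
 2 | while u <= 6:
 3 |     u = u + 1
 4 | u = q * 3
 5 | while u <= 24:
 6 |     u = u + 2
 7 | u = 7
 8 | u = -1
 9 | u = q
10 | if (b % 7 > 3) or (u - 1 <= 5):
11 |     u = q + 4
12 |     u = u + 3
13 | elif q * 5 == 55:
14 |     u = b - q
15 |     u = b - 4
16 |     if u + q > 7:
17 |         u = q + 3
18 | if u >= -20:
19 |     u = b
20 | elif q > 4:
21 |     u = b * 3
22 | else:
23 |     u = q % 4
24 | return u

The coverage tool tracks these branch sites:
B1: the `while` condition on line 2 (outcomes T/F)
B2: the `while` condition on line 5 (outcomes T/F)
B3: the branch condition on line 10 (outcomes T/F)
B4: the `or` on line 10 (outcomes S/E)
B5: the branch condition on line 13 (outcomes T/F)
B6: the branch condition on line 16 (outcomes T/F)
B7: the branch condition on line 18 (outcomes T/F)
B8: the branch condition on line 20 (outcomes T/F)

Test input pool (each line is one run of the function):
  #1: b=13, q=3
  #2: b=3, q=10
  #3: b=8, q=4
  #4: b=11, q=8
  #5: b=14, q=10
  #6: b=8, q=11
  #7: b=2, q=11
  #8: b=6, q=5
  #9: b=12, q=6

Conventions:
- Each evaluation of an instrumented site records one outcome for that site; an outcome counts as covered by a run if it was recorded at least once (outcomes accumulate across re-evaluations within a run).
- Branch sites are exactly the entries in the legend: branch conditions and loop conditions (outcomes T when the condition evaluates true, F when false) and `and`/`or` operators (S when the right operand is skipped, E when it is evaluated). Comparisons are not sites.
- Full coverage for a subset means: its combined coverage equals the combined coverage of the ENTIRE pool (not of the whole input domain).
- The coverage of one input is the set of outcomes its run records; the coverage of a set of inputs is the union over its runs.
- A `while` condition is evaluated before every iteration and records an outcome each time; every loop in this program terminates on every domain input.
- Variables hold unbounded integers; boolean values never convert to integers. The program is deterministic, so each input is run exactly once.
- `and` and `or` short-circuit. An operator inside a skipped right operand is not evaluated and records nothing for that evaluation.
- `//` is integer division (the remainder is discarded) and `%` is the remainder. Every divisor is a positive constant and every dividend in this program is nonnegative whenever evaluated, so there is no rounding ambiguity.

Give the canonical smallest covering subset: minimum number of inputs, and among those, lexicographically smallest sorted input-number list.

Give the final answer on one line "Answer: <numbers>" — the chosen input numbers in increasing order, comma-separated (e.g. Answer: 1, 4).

input #1, b=13, q=3: outcomes B1=T, B1=F, B2=T, B2=F, B3=T, B4=S, B7=T
input #2, b=3, q=10: outcomes B1=F, B2=F, B3=F, B4=E, B5=F, B7=T
input #3, b=8, q=4: outcomes B1=T, B1=F, B2=T, B2=F, B3=T, B4=E, B7=T
input #4, b=11, q=8: outcomes B1=F, B2=T, B2=F, B3=T, B4=S, B7=T
input #5, b=14, q=10: outcomes B1=F, B2=F, B3=F, B4=E, B5=F, B7=T
input #6, b=8, q=11: outcomes B1=F, B2=F, B3=F, B4=E, B5=T, B6=T, B7=T
input #7, b=2, q=11: outcomes B1=F, B2=F, B3=F, B4=E, B5=T, B6=T, B7=T
input #8, b=6, q=5: outcomes B1=T, B1=F, B2=T, B2=F, B3=T, B4=S, B7=T
input #9, b=12, q=6: outcomes B1=T, B1=F, B2=T, B2=F, B3=T, B4=S, B7=T
together the pool reaches 12 outcomes: B1=T, B1=F, B2=T, B2=F, B3=T, B3=F, B4=S, B4=E, B5=T, B5=F, B6=T, B7=T
checked all size-1 subsets: none covers 12 outcomes (max 7/12)
checked all size-2 subsets: none covers 12 outcomes (max 11/12)
the canonical winner is {1, 2, 6}: size 3, full 12-outcome coverage, earliest index list among size-3 covers

Answer: 1, 2, 6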